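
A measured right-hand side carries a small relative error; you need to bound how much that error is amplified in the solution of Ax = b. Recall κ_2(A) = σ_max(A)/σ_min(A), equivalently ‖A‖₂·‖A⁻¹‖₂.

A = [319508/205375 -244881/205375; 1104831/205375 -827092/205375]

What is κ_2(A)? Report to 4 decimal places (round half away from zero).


328.6000

M = AᵀA = [2116379041/67486225 -1587261312/67486225; -1587261312/67486225 1190476609/67486225]. tr(M)=132274226/2699449, det(M)=60025/2699449
solving λ² − 132274226/2699449·λ + 60025/2699449 = 0 gives λ = 49, 1225/2699449
so κ_2 = √(49 / (1225/2699449)) = 328.6000


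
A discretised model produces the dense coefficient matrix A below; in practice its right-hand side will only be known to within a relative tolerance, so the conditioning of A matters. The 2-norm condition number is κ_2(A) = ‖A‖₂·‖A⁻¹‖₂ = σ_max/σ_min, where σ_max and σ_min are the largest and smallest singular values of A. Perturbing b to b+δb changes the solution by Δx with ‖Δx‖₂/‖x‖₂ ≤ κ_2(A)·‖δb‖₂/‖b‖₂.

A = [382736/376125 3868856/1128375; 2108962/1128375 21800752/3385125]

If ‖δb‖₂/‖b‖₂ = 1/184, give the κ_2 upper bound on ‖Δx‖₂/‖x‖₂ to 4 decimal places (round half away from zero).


2.1644

form AᵀA = [19951911172/4405640625 205203154912/13216921875; 205203154912/13216921875 2110675461952/39650765625] with trace 732877652/12688245 and determinant 33362176/1586030625
λ_max, λ_min = (732877652/12688245 ± √13427402674055570704/4024789029500625)/2 = 1444/25, 23104/63441225
so κ_2 = √((1444/25) / (23104/63441225)) = 398.2500
worst-case relative error ≤ 398.2500 × 1/184 = 2.1644


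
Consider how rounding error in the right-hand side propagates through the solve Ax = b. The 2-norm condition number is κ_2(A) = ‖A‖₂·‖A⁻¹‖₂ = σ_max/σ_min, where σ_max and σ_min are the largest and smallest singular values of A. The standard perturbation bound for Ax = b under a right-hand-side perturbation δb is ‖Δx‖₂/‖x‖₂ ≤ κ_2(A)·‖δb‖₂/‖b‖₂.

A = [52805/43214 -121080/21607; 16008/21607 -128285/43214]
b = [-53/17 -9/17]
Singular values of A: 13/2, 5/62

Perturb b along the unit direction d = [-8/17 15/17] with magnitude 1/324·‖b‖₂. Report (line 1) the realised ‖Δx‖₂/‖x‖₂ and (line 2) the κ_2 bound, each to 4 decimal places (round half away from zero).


from the listed singular values, σ₁ = 13/2, σ_n = 5/62
κ_2(A) = (13/2) / (5/62) = 80.6000
κ_2(A)·‖δb‖/‖b‖ = 0.2488
solve Ax = b  →  x = [11.9962 3.1722]
2-norm of b is 3.1623; of x, 12.4086
Δx = A⁻¹·δb where δb = 1/324·3.1623·d; ‖Δx‖ = 0.1210
relative error = 0.0098
so the bound overstates the realised error by a factor of ≈ 25.5056 (computed from the unrounded values)

0.0098
0.2488


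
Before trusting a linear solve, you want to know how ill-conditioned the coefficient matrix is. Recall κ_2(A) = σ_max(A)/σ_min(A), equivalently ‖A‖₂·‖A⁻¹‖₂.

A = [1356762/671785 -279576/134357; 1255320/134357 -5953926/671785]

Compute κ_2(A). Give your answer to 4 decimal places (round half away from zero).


113.0000

AᵀA = [24530940324/268468225 -4671862272/53693645; -4671862272/53693645 22250626596/268468225]; tr = 11125224/63845, det = 18974736/7980625
λ_max, λ_min = (11125224/63845 ± √3093296072638464/101904600625)/2 = 4356/25, 4356/319225
κ = σ_max/σ_min = (66/5)/(66/565) = 113.0000


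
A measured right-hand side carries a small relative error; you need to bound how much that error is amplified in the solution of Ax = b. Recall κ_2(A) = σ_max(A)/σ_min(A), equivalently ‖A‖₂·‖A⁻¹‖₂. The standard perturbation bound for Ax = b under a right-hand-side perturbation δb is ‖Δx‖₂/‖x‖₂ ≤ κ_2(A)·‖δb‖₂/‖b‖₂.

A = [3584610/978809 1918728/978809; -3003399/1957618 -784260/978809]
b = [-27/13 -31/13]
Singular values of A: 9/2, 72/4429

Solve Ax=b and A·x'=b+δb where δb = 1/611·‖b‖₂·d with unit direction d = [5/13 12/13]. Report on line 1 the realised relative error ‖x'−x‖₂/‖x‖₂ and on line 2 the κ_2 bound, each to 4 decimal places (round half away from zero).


σ_max = 9/2, σ_min = 72/4429
κ_2(A) = (9/2) / (72/4429) = 276.8125
perturbation bound = 276.8125·1/611 = 0.4530
solve Ax = b  →  x = [86.6471 -162.9355]
‖b‖₂ = 3.1623 and ‖x‖₂ = 184.5418
δb = ε·‖b‖·d = [0.0020 0.0048]; solving A·Δx = δb gives ‖Δx‖ = 0.3184
realised ‖Δx‖/‖x‖ = 0.0017
so the bound overstates the realised error by a factor of ≈ 262.6076 (computed from the unrounded values)

0.0017
0.4530


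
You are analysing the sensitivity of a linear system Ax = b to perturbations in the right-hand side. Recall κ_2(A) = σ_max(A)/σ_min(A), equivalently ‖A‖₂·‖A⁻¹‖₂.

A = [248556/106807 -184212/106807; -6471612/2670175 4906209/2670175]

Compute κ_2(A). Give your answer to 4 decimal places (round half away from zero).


M = AᵀA = [95712621984/8477805625 -71781158988/8477805625; -71781158988/8477805625 53840279241/8477805625]. tr(M)=5982116049/339112225, det(M)=3111696/339112225
eigenvalues of AᵀA: λ = (tr ± √(tr²−4·det))/2 = 441/25, 7056/13564489
so κ_2 = √((441/25) / (7056/13564489)) = 184.1500

184.1500


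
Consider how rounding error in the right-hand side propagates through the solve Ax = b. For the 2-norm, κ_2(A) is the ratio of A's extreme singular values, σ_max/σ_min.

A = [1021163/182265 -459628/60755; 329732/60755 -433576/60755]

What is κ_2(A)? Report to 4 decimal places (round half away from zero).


157.1250

M = AᵀA = [480685517/7900245 -213613972/2633415; -213613972/2633415 94945552/877805]. tr(M)=267039097/1580049, det(M)=1827904/1580049
char-poly roots: 169 and 10816/1580049
so κ_2 = √(169 / (10816/1580049)) = 157.1250


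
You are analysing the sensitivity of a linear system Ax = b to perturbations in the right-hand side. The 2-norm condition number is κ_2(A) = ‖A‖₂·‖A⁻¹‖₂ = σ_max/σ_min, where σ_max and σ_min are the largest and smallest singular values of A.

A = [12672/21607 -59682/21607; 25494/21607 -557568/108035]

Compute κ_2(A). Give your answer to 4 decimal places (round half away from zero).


form AᵀA = [2804580/1615441 -62270208/8077205; -62270208/8077205 1383842916/40386025] with trace 864936/24025 and determinant 1296/24025
char-poly roots: 36 and 36/24025
so κ_2 = √(36 / (36/24025)) = 155.0000

155.0000


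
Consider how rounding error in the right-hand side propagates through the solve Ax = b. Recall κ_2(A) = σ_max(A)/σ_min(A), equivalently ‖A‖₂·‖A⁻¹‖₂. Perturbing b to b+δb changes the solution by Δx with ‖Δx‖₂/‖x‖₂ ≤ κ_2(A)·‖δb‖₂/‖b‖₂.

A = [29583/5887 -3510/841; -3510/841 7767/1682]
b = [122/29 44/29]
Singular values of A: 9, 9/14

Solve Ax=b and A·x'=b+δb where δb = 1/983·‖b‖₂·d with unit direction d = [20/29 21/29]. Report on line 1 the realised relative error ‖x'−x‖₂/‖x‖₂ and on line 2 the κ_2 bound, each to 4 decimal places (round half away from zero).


0.0011
0.0142

σ_max = 9, σ_min = 9/14
κ_2(A) = 9 / (9/14) = 14.0000
perturbation bound = 14.0000·1/983 = 0.0142
solve Ax = b  →  x = [4.4521 4.3525]
‖b‖₂ = 4.4721 and ‖x‖₂ = 6.2262
Δx = A⁻¹·δb where δb = 1/983·4.4721·d; ‖Δx‖ = 0.0071
relative error = 0.0011
realised/bound (from unrounded values) ≈ 0.0798


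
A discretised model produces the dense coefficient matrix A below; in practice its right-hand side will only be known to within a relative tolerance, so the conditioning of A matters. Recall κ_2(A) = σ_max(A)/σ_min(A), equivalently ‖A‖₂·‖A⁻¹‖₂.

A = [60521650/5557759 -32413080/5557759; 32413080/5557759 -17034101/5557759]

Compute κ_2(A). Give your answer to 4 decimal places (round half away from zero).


307.6960

form AᵀA = [16309612020100/106881263329 -8698341735720/106881263329; -8698341735720/106881263329 4639336858009/106881263329] with trace 72487712381/369831361 and determinant 150062500/369831361
solving λ² − 72487712381/369831361·λ + 150062500/369831361 = 0 gives λ = 196, 765625/369831361
so κ_2 = √(196 / (765625/369831361)) = 307.6960


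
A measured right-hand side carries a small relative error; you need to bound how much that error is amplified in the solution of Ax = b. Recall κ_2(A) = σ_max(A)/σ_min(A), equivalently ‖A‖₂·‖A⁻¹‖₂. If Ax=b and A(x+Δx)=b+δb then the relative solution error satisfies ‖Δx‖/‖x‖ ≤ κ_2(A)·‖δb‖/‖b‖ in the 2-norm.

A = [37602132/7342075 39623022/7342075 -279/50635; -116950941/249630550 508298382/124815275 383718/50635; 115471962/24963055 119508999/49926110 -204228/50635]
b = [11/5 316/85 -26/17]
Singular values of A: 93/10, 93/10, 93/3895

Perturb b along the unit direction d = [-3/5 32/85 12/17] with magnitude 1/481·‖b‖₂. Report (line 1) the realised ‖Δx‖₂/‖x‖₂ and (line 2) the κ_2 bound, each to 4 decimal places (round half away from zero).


σ_max = 93/10, σ_min = 93/3895
κ = σ_max/σ_min = (93/10)/(93/3895) = 389.5000
worst-case relative error ≤ 389.5000 × 1/481 = 0.8098
solve Ax = b  →  x = [-27.9667 26.9319 -15.7113]
‖b‖ = 4.5826, ‖x‖ = 41.8845
Δx = A⁻¹·δb where δb = 1/481·4.5826·d; ‖Δx‖ = 0.3990
relative error = 0.0095
tightness: 0.0095 against a bound of 0.8098 (unrounded ratio ≈ 0.0118)

0.0095
0.8098


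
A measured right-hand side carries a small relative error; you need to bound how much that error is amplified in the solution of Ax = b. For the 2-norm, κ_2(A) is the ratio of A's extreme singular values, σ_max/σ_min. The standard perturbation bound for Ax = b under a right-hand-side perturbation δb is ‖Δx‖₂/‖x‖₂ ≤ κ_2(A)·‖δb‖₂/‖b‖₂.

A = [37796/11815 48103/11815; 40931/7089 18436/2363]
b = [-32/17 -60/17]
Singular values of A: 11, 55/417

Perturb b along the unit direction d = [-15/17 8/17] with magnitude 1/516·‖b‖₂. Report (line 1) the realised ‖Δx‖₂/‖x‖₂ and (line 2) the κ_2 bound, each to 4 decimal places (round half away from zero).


0.1616
0.1616

largest singular value 11, smallest 55/417
κ_2(A) = 11 / (55/417) = 83.4000
perturbation bound = 83.4000·1/516 = 0.1616
solve Ax = b  →  x = [-0.2182 -0.2909]
2-norm of b is 4.0000; of x, 0.3636
δb = ε·‖b‖·d = [-0.0068 0.0036]; solving A·Δx = δb gives ‖Δx‖ = 0.0588
realised ‖Δx‖/‖x‖ = 0.1616
tightness: 0.1616 against a bound of 0.1616; the bound is attained (ratio 1)


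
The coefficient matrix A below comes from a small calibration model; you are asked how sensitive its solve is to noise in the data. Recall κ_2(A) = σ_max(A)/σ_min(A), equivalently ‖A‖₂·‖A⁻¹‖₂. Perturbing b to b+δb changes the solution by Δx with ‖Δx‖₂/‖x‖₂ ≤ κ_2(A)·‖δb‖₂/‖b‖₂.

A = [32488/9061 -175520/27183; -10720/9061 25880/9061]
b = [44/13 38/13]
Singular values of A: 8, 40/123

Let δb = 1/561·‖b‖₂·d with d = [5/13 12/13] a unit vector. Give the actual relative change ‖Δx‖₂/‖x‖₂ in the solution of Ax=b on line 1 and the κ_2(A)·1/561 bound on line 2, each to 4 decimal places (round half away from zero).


largest singular value 8, smallest 40/123
κ = σ_max/σ_min = 8/(40/123) = 24.6000
κ_2(A)·‖δb‖/‖b‖ = 0.0439
solve Ax = b  →  x = [10.9706 5.5676]
2-norm of b is 4.4721; of x, 12.3025
re-solving with b+δb shifts x by Δx of norm 0.0245
realised ‖Δx‖/‖x‖ = 0.0020
realised/bound (from unrounded values) ≈ 0.0454

0.0020
0.0439


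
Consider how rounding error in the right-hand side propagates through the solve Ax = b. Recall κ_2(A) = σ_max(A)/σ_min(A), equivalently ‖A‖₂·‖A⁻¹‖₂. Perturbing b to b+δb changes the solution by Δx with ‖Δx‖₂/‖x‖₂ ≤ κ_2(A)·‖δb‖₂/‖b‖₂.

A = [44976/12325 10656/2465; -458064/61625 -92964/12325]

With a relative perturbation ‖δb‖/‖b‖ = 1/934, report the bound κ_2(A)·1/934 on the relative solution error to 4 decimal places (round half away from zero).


AᵀA = [901016064/13140625 188806464/2628125; 188806464/2628125 39726864/525625]; tr = 2252304/15625, det = 331776/15625
λ_max, λ_min = (2252304/15625 ± √5052137308416/244140625)/2 = 144, 2304/15625
κ = σ_max/σ_min = 12/(48/125) = 31.2500
worst-case relative error ≤ 31.2500 × 1/934 = 0.0335

0.0335


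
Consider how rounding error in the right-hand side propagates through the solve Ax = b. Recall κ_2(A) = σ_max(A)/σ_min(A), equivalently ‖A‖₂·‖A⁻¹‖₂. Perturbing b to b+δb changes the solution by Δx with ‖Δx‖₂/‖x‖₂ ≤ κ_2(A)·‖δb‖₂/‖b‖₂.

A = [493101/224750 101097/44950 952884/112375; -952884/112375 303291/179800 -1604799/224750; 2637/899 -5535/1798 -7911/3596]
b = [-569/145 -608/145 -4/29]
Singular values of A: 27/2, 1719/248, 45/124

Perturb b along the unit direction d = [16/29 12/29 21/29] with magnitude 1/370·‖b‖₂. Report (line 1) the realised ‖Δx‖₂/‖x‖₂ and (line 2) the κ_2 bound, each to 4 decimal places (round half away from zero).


largest singular value 27/2, smallest 45/124
κ = σ_max/σ_min = (27/2)/(45/124) = 37.2000
bound on ‖Δx‖/‖x‖: κ·ε = 37.2000·1/370 = 0.1005
solve Ax = b  →  x = [5.7044 8.4715 -4.1857]
‖b‖ = 5.7446, ‖x‖ = 11.0376
with δb = [0.0086 0.0064 0.0112], A·Δx = δb → ‖Δx‖ = 0.0428
dividing the unrounded norms, ‖Δx‖/‖x‖ = 0.0039
so the bound overstates the realised error by a factor of ≈ 25.9388 (computed from the unrounded values)

0.0039
0.1005


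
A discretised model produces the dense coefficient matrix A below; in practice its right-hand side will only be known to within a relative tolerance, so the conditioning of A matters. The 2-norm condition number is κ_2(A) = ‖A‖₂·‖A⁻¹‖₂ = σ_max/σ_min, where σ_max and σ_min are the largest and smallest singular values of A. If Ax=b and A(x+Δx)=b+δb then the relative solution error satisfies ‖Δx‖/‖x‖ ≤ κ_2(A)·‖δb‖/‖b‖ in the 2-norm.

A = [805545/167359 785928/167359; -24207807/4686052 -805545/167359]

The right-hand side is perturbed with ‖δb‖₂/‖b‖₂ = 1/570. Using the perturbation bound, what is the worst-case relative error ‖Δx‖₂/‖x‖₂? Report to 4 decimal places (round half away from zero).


0.1527

AᵀA = [1301733262089/26110681744 44265503295/932524348; 44265503295/932524348 1506047049/33304441]; tr = 2951812305/31047184, det = 2313441/1940449
λ_max, λ_min = (2951812305/31047184 ± √8708599030931803809/963927634329856)/2 = 1521/16, 24336/1940449
κ_2(A) = √(λ_max/λ_min) = √((1521/16) / (24336/1940449)) = 87.0625
κ_2(A)·‖δb‖/‖b‖ = 0.1527


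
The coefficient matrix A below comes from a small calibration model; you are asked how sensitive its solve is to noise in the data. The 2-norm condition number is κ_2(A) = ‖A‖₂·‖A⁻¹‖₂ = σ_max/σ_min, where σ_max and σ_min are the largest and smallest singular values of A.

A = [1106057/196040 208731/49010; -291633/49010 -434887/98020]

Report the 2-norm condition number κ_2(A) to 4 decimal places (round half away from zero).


338.0000

AᵀA = [3072721753/45697600 576127449/11424400; 576127449/11424400 432106093/11424400]; tr = 192045845/1827904, det = 2825761/29246464
eigenvalues of AᵀA: λ = (tr ± √(tr²−4·det))/2 = 1681/16, 1681/1827904
σ_max=√(1681/16)=(41/4), σ_min=√(1681/1827904)=(41/1352) → κ = 338.0000


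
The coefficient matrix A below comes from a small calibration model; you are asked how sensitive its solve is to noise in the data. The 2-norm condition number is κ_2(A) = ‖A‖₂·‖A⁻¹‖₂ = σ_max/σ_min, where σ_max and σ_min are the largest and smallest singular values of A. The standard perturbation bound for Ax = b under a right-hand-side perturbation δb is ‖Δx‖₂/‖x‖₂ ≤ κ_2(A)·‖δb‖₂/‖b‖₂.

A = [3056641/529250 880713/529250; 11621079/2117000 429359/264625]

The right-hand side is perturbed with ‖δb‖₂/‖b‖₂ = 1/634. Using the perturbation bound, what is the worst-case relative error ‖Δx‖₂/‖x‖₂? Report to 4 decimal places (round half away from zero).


0.4606

M = AᵀA = [338333346457/5329000000 12334912947/666125000; 12334912947/666125000 1799110573/333062500]. tr(M)=117478117/1705280, det(M)=47458321/852640000
eigenvalues of AᵀA: λ = (tr ± √(tr²−4·det))/2 = 6889/100, 6889/8526400
κ_2(A) = √(λ_max/λ_min) = √((6889/100) / (6889/8526400)) = 292.0000
worst-case relative error ≤ 292.0000 × 1/634 = 0.4606


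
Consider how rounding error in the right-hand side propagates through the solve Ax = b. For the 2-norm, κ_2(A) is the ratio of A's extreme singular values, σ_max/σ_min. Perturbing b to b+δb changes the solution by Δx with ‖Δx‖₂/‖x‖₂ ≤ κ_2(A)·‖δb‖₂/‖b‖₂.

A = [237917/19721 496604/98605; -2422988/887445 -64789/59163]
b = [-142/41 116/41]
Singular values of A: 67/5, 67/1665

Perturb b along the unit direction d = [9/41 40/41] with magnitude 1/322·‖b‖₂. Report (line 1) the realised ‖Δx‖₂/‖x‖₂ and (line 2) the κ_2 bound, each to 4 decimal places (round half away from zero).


from the listed singular values, σ₁ = 67/5, σ_n = 67/1665
condition number: (67/5) ÷ (67/1665) = 333.0000
perturbation bound = 333.0000·1/322 = 1.0342
solve Ax = b  →  x = [-19.3915 45.7635]
‖b‖₂ = 4.4721 and ‖x‖₂ = 49.7024
with δb = [0.0030 0.0135], A·Δx = δb → ‖Δx‖ = 0.3451
relative error = 0.0069
realised/bound (from unrounded values) ≈ 0.0067

0.0069
1.0342


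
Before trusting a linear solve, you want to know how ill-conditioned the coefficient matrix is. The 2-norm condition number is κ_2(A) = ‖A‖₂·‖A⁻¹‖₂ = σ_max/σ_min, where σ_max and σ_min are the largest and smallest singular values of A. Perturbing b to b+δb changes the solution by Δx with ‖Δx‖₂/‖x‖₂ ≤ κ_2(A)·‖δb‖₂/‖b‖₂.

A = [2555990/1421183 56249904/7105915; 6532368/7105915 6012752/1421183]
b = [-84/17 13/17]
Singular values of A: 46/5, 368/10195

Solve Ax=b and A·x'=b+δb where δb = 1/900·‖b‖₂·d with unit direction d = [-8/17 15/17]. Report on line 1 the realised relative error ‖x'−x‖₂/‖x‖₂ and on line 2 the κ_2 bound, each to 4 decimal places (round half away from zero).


0.0019
0.2832

from the listed singular values, σ₁ = 46/5, σ_n = 368/10195
condition number: (46/5) ÷ (368/10195) = 254.8750
worst-case relative error ≤ 254.8750 × 1/900 = 0.2832
solve Ax = b  →  x = [-81.1797 17.8198]
‖b‖₂ = 5.0000 and ‖x‖₂ = 83.1126
re-solving with b+δb shifts x by Δx of norm 0.1539
dividing the unrounded norms, ‖Δx‖/‖x‖ = 0.0019
realised/bound (from unrounded values) ≈ 0.0065


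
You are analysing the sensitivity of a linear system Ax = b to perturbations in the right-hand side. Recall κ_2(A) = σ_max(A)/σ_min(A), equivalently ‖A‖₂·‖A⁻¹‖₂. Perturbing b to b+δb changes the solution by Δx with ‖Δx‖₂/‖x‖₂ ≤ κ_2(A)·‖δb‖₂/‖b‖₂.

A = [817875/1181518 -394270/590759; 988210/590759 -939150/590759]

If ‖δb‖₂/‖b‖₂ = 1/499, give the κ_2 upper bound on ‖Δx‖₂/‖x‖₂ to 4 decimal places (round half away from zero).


0.7851

form AᵀA = [27071926225/8260264996 -6445616625/2065066249; -6445616625/2065066249 6138766600/2065066249] with trace 61387625/9821956 and determinant 625/2455489
char-poly roots: 25/4 and 100/2455489
σ_max=√(25/4)=(5/2), σ_min=√(100/2455489)=(10/1567) → κ = 391.7500
κ_2(A)·‖δb‖/‖b‖ = 0.7851


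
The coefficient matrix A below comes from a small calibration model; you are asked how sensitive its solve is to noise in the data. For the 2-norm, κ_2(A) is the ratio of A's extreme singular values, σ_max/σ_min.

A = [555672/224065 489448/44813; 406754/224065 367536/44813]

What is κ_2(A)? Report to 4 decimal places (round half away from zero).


382.5500

M = AᵀA = [18968807524/2008204969 84293857440/2008204969; 84293857440/2008204969 374642056000/2008204969]. tr(M)=234152804/1194649, det(M)=313600/1194649
λ_max, λ_min = (234152804/1194649 ± √54826037053356816/1427186233201)/2 = 196, 1600/1194649
so κ_2 = √(196 / (1600/1194649)) = 382.5500


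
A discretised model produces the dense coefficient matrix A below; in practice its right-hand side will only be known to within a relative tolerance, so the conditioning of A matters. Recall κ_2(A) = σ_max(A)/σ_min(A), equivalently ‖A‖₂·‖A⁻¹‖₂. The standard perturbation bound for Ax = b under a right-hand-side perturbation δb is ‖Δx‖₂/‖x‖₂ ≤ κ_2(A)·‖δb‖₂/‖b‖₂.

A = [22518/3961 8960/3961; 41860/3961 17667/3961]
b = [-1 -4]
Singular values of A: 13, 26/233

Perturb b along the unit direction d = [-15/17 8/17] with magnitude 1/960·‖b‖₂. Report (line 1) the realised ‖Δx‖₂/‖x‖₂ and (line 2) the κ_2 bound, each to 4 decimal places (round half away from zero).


0.0043
0.1214

largest singular value 13, smallest 26/233
κ = σ_max/σ_min = 13/(26/233) = 116.5000
κ_2(A)·‖δb‖/‖b‖ = 0.1214
solve Ax = b  →  x = [3.1627 -8.3905]
2-norm of b is 4.1231; of x, 8.9668
Δx = A⁻¹·δb where δb = 1/960·4.1231·d; ‖Δx‖ = 0.0385
dividing the unrounded norms, ‖Δx‖/‖x‖ = 0.0043
realised/bound (from unrounded values) ≈ 0.0354


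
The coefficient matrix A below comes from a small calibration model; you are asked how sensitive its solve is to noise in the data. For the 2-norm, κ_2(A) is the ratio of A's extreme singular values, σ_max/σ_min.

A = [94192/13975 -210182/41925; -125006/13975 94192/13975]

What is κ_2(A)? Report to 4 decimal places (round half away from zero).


form AᵀA = [979945316/7812025 -2204846336/23436075; -2204846336/23436075 4961026756/70308225] with trace 551221384/2812329 and determinant 960400/2812329
char-poly roots: 196 and 4900/2812329
κ_2(A) = √(λ_max/λ_min) = √(196 / (4900/2812329)) = 335.4000

335.4000


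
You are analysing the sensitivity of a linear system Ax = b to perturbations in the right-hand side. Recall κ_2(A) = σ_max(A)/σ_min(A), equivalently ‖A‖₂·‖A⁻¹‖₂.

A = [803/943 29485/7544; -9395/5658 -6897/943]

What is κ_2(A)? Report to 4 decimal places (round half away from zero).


276.0000

M = AᵀA = [111479149/32012964 110072875/7113992; 110072875/7113992 3913756201/56911936]. tr(M)=22015153/304704, det(M)=83521/1218816
solving λ² − 22015153/304704·λ + 83521/1218816 = 0 gives λ = 289/4, 289/304704
σ_max=√(289/4)=(17/2), σ_min=√(289/304704)=(17/552) → κ = 276.0000


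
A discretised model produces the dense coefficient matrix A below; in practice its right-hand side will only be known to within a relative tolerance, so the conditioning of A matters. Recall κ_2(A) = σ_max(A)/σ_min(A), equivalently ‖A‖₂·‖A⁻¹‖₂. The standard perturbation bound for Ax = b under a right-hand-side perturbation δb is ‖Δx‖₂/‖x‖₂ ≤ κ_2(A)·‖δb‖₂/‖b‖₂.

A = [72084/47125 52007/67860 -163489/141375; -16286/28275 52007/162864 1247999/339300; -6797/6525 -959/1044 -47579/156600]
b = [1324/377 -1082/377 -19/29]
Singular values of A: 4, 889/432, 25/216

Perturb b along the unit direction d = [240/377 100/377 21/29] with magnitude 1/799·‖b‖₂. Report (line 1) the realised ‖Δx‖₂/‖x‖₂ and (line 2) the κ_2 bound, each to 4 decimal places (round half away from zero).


0.0057
0.0433

σ_max = 4, σ_min = 25/216
condition number: 4 ÷ (25/216) = 34.5600
κ_2(A)·‖δb‖/‖b‖ = 0.0433
solve Ax = b  →  x = [6.0030 -6.3289 0.7092]
‖b‖ = 4.5826, ‖x‖ = 8.7518
with δb = [0.0037 0.0015 0.0042], A·Δx = δb → ‖Δx‖ = 0.0496
dividing the unrounded norms, ‖Δx‖/‖x‖ = 0.0057
tightness: 0.0057 against a bound of 0.0433 (unrounded ratio ≈ 0.1309)


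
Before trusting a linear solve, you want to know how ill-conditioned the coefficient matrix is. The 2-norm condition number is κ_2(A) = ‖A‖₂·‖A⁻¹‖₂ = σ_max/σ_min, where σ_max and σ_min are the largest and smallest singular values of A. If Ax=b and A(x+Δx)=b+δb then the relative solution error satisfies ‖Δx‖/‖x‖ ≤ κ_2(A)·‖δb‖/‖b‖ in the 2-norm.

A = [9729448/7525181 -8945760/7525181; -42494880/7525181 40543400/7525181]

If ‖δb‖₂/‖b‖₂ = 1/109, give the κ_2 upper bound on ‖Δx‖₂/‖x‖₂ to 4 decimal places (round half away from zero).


AᵀA = [1130563345984/33687298681 -1076694958080/33687298681; -1076694958080/33687298681 1025457409600/33687298681]; tr = 2563639424/40056241, det = 2560000/40056241
char-poly roots: 64 and 40000/40056241
κ_2(A) = √(λ_max/λ_min) = √(64 / (40000/40056241)) = 253.1600
bound on ‖Δx‖/‖x‖: κ·ε = 253.1600·1/109 = 2.3226

2.3226


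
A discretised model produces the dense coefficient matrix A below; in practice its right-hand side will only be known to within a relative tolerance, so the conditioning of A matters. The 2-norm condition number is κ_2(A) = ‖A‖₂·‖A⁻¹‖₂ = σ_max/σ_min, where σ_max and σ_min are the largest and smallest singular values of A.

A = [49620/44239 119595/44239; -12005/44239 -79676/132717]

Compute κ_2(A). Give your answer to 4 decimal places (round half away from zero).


149.4000

form AᵀA = [1550425/1164241 11159680/3492723; 11159680/3492723 80353921/10478169] with trace 558034/62001 and determinant 25/6889
solving λ² − 558034/62001·λ + 25/6889 = 0 gives λ = 9, 25/62001
κ = σ_max/σ_min = 3/(5/249) = 149.4000


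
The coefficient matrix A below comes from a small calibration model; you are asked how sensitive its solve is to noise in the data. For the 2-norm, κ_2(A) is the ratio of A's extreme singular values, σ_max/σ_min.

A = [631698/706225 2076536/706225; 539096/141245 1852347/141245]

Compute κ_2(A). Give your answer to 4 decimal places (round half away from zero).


385.8400

AᵀA = [4559580484/296700625 15631508088/296700625; 15631508088/296700625 53594132641/296700625]; tr = 93045941/474721, det = 122500/474721
eigenvalues of AᵀA: λ = (tr ± √(tr²−4·det))/2 = 196, 625/474721
κ_2(A) = √(λ_max/λ_min) = √(196 / (625/474721)) = 385.8400


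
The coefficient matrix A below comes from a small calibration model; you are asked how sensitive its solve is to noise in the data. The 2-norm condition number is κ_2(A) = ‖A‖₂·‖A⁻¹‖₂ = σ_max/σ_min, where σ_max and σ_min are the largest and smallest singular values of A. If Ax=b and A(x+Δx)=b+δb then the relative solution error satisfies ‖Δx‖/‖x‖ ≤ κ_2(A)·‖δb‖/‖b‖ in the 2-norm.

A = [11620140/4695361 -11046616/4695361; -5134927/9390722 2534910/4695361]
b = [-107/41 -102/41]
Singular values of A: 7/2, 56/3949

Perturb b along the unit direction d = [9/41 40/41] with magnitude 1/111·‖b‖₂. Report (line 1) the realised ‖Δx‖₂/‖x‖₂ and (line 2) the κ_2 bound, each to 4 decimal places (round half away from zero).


0.0108
2.2235

largest singular value 7/2, smallest 56/3949
κ_2(A) = (7/2) / (56/3949) = 246.8125
bound on ‖Δx‖/‖x‖: κ·ε = 246.8125·1/111 = 2.2235
solve Ax = b  →  x = [-146.3128 -152.7999]
2-norm of b is 3.6056; of x, 211.5543
with δb = [0.0071 0.0317], A·Δx = δb → ‖Δx‖ = 2.2906
dividing the unrounded norms, ‖Δx‖/‖x‖ = 0.0108
realised/bound (from unrounded values) ≈ 0.0049


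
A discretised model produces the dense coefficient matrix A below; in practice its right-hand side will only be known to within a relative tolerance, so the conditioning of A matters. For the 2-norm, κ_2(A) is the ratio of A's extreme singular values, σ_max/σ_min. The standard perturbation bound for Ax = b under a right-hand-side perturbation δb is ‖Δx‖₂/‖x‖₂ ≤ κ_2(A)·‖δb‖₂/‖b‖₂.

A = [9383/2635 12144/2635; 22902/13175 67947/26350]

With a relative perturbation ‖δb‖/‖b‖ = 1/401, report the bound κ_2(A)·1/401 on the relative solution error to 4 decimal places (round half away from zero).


form AᵀA = [9430861/600625 12549273/600625; 12549273/600625 67005081/2402500] with trace 4189141/96100 and determinant 131769/96100
solving λ² − 4189141/96100·λ + 131769/96100 = 0 gives λ = 1089/25, 121/3844
σ_max=√(1089/25)=(33/5), σ_min=√(121/3844)=(11/62) → κ = 37.2000
perturbation bound = 37.2000·1/401 = 0.0928

0.0928


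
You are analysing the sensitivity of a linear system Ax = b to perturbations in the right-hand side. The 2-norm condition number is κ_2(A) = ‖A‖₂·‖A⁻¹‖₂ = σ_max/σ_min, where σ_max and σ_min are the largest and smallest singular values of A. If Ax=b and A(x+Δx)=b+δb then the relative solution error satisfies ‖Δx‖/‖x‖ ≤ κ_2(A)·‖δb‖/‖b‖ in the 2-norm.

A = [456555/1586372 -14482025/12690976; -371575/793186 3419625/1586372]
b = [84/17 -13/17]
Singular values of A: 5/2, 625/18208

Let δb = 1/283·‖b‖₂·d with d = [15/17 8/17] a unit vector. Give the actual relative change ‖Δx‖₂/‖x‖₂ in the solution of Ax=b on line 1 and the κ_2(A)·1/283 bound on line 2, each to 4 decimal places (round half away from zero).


largest singular value 5/2, smallest 625/18208
κ = σ_max/σ_min = (5/2)/(625/18208) = 72.8320
worst-case relative error ≤ 72.8320 × 1/283 = 0.2574
solve Ax = b  →  x = [113.9524 24.4093]
‖b‖₂ = 5.0000 and ‖x‖₂ = 116.5374
with δb = [0.0156 0.0083], A·Δx = δb → ‖Δx‖ = 0.5147
dividing the unrounded norms, ‖Δx‖/‖x‖ = 0.0044
tightness: 0.0044 against a bound of 0.2574 (unrounded ratio ≈ 0.0172)

0.0044
0.2574


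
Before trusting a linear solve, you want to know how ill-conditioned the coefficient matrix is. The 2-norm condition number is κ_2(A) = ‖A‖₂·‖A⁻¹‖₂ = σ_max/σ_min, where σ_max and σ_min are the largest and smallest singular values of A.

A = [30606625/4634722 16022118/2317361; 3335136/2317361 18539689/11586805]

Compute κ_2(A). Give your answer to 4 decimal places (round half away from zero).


155.9200

form AᵀA = [583734695089/12778493764 766085530959/15973117205; 766085530959/15973117205 4022264543941/79865586025] with trace 36483264629/379860100 and determinant 5764801/15194404
eigenvalues of AᵀA: λ = (tr ± √(tr²−4·det))/2 = 2401/25, 60025/15194404
κ_2(A) = √(λ_max/λ_min) = √((2401/25) / (60025/15194404)) = 155.9200


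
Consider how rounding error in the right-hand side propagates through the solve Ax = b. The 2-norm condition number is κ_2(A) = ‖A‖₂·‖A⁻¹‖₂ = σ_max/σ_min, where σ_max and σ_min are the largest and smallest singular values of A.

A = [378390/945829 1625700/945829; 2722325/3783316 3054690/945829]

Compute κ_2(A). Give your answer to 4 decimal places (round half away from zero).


AᵀA = [33570648025/49527612304 18644383125/6190951538; 18644383125/6190951538 41432634900/3095475769]; tr = 414332425/29463184, det = 5625/1841449
λ_max, λ_min = (414332425/29463184 ± √171660751660140625/868079211417856)/2 = 225/16, 400/1841449
so κ_2 = √((225/16) / (400/1841449)) = 254.4375

254.4375


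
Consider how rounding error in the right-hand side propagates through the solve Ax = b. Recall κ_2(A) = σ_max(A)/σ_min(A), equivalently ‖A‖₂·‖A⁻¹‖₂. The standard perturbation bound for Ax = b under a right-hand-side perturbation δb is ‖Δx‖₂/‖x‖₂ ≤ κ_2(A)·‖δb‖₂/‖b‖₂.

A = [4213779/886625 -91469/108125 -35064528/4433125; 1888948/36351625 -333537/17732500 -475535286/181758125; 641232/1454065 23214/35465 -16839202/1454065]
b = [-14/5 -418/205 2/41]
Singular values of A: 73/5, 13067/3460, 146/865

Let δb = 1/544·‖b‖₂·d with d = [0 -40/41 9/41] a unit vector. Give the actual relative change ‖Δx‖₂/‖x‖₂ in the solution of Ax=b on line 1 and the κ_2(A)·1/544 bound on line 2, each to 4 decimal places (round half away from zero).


from the listed singular values, σ₁ = 73/5, σ_n = 146/865
κ = σ_max/σ_min = (73/5)/(146/865) = 86.5000
perturbation bound = 86.5000·1/544 = 0.1590
solve Ax = b  →  x = [2.7108 11.5236 0.7503]
‖b‖ = 3.4641, ‖x‖ = 11.8619
δb = ε·‖b‖·d = [0.0000 -0.0062 0.0014]; solving A·Δx = δb gives ‖Δx‖ = 0.0377
relative error = 0.0032
realised/bound (from unrounded values) ≈ 0.0200

0.0032
0.1590


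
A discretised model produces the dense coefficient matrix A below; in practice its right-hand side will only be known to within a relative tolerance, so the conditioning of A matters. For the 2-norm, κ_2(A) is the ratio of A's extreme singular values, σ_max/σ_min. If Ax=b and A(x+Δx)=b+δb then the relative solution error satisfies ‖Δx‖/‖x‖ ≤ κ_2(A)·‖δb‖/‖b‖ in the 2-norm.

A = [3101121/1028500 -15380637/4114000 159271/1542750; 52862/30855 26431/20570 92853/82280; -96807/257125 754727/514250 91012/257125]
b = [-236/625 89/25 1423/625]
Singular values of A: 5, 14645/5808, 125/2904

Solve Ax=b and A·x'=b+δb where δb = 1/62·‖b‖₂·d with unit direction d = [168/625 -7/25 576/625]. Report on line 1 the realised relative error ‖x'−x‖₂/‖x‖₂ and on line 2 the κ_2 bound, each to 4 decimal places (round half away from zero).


0.0683
1.8735

from the listed singular values, σ₁ = 5, σ_n = 125/2904
condition number: 5 ÷ (125/2904) = 116.1600
bound on ‖Δx‖/‖x‖: κ·ε = 116.1600·1/62 = 1.8735
solve Ax = b  →  x = [-7.7464 -5.5598 21.2453]
‖b‖₂ = 4.2426 and ‖x‖₂ = 23.2870
with δb = [0.0184 -0.0192 0.0631], A·Δx = δb → ‖Δx‖ = 1.5898
dividing the unrounded norms, ‖Δx‖/‖x‖ = 0.0683
tightness: 0.0683 against a bound of 1.8735 (unrounded ratio ≈ 0.0364)


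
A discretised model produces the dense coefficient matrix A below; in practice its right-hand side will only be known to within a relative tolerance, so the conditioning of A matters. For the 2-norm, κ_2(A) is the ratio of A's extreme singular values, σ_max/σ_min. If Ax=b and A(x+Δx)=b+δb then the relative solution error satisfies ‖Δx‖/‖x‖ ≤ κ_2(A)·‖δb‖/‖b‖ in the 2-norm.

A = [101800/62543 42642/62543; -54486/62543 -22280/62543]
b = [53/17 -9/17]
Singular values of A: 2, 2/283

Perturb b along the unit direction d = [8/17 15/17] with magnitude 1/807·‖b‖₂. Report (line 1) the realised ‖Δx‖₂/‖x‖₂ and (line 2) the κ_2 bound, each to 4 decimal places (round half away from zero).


0.0039
0.3507

largest singular value 2, smallest 2/283
κ = σ_max/σ_min = 2/(2/283) = 283.0000
perturbation bound = 283.0000·1/807 = 0.3507
solve Ax = b  →  x = [-53.0385 131.1923]
‖b‖ = 3.1623, ‖x‖ = 141.5080
with δb = [0.0018 0.0035], A·Δx = δb → ‖Δx‖ = 0.5545
relative error = 0.0039
so the bound overstates the realised error by a factor of ≈ 89.4975 (computed from the unrounded values)


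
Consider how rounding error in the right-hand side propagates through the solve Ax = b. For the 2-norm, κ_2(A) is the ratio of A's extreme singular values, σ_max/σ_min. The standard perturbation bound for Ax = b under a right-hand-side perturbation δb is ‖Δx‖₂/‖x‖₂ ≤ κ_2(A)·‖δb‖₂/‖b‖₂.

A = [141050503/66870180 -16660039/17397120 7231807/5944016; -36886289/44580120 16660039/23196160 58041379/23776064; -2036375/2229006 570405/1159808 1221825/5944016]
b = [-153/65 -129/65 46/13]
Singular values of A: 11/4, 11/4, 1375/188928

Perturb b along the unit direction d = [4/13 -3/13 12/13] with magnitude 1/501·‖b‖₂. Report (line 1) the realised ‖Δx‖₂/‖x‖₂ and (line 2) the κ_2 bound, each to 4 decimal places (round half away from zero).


from the listed singular values, σ₁ = 11/4, σ_n = 1375/188928
condition number: (11/4) ÷ (1375/188928) = 377.8560
κ_2(A)·‖δb‖/‖b‖ = 0.7542
solve Ax = b  →  x = [-190.1139 -363.3694 41.6574]
‖b‖₂ = 4.6904 and ‖x‖₂ = 412.2086
re-solving with b+δb shifts x by Δx of norm 1.2864
relative error = 0.0031
realised/bound (from unrounded values) ≈ 0.0041

0.0031
0.7542


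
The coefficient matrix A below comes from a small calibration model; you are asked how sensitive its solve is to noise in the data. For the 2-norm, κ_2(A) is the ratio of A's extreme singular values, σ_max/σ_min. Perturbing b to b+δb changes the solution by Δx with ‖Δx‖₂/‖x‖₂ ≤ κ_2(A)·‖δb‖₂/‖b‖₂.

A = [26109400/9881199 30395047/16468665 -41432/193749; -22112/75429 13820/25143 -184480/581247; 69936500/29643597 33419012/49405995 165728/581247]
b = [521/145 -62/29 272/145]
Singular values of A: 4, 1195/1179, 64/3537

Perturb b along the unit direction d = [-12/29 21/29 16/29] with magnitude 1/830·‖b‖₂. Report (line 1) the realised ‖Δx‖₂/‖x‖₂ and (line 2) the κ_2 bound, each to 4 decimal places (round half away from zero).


from the listed singular values, σ₁ = 4, σ_n = 64/3537
κ_2(A) = 4 / (64/3537) = 221.0625
κ_2(A)·‖δb‖/‖b‖ = 0.2663
solve Ax = b  →  x = [25.7695 -46.1929 -97.0633]
2-norm of b is 4.5826; of x, 110.5402
re-solving with b+δb shifts x by Δx of norm 0.3051
relative error = 0.0028
tightness: 0.0028 against a bound of 0.2663 (unrounded ratio ≈ 0.0104)

0.0028
0.2663


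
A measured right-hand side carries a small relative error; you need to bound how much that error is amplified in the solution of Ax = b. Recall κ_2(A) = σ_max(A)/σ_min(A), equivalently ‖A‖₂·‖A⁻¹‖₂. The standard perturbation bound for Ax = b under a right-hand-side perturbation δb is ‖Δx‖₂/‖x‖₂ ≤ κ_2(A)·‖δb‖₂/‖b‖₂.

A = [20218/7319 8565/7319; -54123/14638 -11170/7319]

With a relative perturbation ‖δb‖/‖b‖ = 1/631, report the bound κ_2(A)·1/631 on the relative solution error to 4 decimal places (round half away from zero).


0.3569

M = AᵀA = [351105325/16482388 36572625/4120597; 36572625/4120597 15240625/4120597]. tr(M)=31697525/1267876, det(M)=15625/1267876
char-poly roots: 25 and 625/1267876
so κ_2 = √(25 / (625/1267876)) = 225.2000
κ_2(A)·‖δb‖/‖b‖ = 0.3569


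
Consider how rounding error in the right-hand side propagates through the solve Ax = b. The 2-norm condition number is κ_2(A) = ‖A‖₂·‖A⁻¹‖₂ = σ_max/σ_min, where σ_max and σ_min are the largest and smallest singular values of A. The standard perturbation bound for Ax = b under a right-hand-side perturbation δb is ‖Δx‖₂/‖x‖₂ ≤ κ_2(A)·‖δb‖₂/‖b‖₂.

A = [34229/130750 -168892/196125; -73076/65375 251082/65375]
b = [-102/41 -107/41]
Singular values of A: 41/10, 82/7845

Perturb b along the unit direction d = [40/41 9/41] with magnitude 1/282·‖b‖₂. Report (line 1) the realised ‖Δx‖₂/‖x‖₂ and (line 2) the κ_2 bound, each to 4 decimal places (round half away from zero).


0.0043
1.3910

from the listed singular values, σ₁ = 41/10, σ_n = 82/7845
κ_2(A) = (41/10) / (82/7845) = 392.2500
κ_2(A)·‖δb‖/‖b‖ = 1.3910
solve Ax = b  →  x = [-275.3951 -80.8317]
2-norm of b is 3.6056; of x, 287.0126
re-solving with b+δb shifts x by Δx of norm 1.2232
relative error = 0.0043
realised/bound (from unrounded values) ≈ 0.0031


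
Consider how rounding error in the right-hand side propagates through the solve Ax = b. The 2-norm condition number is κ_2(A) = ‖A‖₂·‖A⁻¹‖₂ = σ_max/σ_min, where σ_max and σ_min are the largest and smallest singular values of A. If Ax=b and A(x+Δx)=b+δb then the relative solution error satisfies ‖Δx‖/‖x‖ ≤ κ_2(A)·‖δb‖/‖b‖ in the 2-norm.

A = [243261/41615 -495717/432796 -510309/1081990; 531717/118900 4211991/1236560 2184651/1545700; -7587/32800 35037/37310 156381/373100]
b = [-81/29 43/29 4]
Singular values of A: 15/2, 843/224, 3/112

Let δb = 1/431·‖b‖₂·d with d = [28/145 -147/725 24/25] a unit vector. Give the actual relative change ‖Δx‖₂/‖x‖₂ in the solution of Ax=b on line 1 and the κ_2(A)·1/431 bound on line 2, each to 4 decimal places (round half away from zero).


from the listed singular values, σ₁ = 15/2, σ_n = 3/112
κ = σ_max/σ_min = (15/2)/(3/112) = 280.0000
bound on ‖Δx‖/‖x‖: κ·ε = 280.0000·1/431 = 0.6497
solve Ax = b  →  x = [-0.3634 -42.1468 103.7722]
‖b‖ = 5.0990, ‖x‖ = 112.0051
δb = ε·‖b‖·d = [0.0023 -0.0024 0.0114]; solving A·Δx = δb gives ‖Δx‖ = 0.4417
dividing the unrounded norms, ‖Δx‖/‖x‖ = 0.0039
realised/bound (from unrounded values) ≈ 0.0061

0.0039
0.6497
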